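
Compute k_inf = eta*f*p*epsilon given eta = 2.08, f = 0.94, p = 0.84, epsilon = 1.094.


k_inf = eta * f * p * epsilon
k_inf = 2.08 * 0.94 * 0.84 * 1.094
k_inf = 1.7968

1.7968


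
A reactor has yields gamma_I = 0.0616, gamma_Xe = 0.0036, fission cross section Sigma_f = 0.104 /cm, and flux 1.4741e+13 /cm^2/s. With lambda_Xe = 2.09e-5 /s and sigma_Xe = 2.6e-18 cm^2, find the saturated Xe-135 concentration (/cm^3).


Xe_eq = (gamma_I + gamma_Xe) * Sigma_f * phi / (lambda_Xe + sigma_Xe * phi)
Numerator = (0.0616 + 0.0036) * 0.104 * 1.4741e+13 = 9.995577e+10
Denominator = 2.09e-5 + 2.6e-18 * 1.4741e+13 = 5.922660e-05
Xe_eq = 9.995577e+10 / 5.922660e-05 = 1.6877e+15 /cm^3

1.6877e+15


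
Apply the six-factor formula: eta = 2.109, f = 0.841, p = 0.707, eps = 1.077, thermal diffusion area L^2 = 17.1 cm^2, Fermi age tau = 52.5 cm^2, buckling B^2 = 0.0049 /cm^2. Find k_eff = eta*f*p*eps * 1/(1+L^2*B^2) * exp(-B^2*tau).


k_inf = eta*f*p*eps = 2.109*0.841*0.707*1.077 = 1.350541
P_TNL = 1/(1 + L^2*B^2) = 1/(1 + 17.1*0.0049) = 0.9226880
P_FNL = exp(-B^2*tau) = exp(-0.0049*52.5) = 0.7731749
k_eff = k_inf * P_TNL * P_FNL = 1.350541 * 0.9226880 * 0.7731749
k_eff = 0.96347

0.96347


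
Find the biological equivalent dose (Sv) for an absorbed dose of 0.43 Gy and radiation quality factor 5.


H = D * Q
H = 0.43 * 5
H = 2.1500 Sv

2.1500


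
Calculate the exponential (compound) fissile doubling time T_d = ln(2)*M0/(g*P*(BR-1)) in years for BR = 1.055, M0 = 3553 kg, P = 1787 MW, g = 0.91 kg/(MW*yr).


Breeding gain G = BR - 1 = 1.055 - 1 = 0.055
Fissile production rate = g * P * G = 0.91 * 1787 * 0.055 = 89.43935 kg/yr
T_d = ln(2) * M0 / (g * P * G)
T_d = ln(2) * 3553 / 89.43935 = 27.535 yr

27.535


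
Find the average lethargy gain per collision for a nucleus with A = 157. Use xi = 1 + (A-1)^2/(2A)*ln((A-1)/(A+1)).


xi = 1 + (A-1)^2/(2A) * ln((A-1)/(A+1))
xi = 1 + (157-1)^2/(2*157) * ln((157-1)/(157 +1))
xi = 0.012685

0.012685


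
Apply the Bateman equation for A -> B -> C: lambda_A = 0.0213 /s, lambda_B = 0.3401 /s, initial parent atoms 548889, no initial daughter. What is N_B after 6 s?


N_B(t) = lambda_A * N_A0 / (lambda_B - lambda_A) * [exp(-lambda_A*t) - exp(-lambda_B*t)]
exp(-0.0213*6) = 0.8800294; exp(-0.3401*6) = 0.1299507
N_B = 0.0213 * 548889 / (0.3401 - 0.0213) * (0.8800294 - 0.1299507)
N_B = 27508

27508


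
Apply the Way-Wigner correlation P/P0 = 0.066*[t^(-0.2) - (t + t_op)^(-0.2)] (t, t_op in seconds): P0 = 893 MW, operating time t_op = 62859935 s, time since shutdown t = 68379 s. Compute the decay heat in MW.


P/P0 = 0.066 * [t^(-0.2) - (t + t_op)^(-0.2)]
P/P0 = 0.066 * [68379^(-0.2) - (68379 + 62859935)^(-0.2)]
P/P0 = 0.066 * [0.1078985 - 0.02755693] = 0.005302544
P = 893 * 0.005302544 = 4.7352 MW

4.7352


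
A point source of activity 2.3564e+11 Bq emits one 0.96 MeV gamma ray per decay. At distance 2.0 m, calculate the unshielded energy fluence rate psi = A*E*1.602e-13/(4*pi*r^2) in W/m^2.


psi = A * E * 1.602e-13 / (4*pi*r^2)
psi = 2.3564e+11 * 0.96 * 1.602e-13 / (4*pi*2.0^2)
psi = 7.2096e-04 W/m^2

7.2096e-04


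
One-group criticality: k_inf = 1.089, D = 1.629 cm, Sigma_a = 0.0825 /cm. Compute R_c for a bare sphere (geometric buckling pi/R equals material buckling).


L^2 = D / Sigma_a = 1.629 / 0.0825 = 19.74545 cm^2
B_m^2 = (k_inf - 1) / L^2 = (1.089 - 1) / 19.74545 = 0.004507368 /cm^2
For a bare sphere: B_g = pi/R, so R_c = pi / sqrt(B_m^2)
R_c = pi / sqrt(0.004507368) = 46.794 cm

46.794


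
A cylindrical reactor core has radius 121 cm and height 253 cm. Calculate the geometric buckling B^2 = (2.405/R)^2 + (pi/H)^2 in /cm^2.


B^2 = (2.405/R)^2 + (pi/H)^2
B^2 = (2.405/121)^2 + (pi/253)^2
B^2 = 5.4925e-04 /cm^2

5.4925e-04


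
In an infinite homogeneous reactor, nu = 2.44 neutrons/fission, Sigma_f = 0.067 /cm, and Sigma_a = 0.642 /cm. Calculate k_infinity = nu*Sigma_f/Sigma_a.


k_inf = nu * Sigma_f / Sigma_a
k_inf = 2.44 * 0.067 / 0.642
k_inf = 0.25464

0.25464


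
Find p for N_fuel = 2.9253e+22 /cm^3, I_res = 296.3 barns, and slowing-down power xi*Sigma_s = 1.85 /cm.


p = exp(-N * I * 1e-24 / (xi*Sigma_s))
p = exp(-2.9253e+22 * 296.3 * 1e-24 / 1.85)
p = 0.0092307

0.0092307


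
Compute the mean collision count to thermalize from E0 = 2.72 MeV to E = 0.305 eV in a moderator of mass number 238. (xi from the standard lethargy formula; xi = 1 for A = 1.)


xi = 1 + (A-1)^2/(2A)*ln((A-1)/(A+1)) = 0.008379872 (for A = 238)
n = ln(E0/E) / xi
n = ln(2.72e6 / 0.305) / 0.008379872
n = ln(8.918033e+06) / 0.008379872 = 1909.8

1909.8


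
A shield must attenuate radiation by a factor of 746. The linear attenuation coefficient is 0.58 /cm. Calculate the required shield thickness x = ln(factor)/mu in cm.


x = ln(factor) / mu
x = ln(746) / 0.58
x = 11.405 cm

11.405


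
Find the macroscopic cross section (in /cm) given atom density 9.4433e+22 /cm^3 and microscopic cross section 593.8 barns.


Sigma = N * sigma_barns * 1e-24
Sigma = 9.4433e+22 * 593.8 * 1e-24
Sigma = 56.074 /cm

56.074


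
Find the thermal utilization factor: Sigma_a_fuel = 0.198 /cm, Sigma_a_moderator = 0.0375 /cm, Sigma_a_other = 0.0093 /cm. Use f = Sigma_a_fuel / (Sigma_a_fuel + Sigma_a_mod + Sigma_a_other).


f = Sigma_a_fuel / (Sigma_a_fuel + Sigma_a_mod + Sigma_a_other)
f = 0.198 / (0.198 + 0.0375 + 0.0093)
f = 0.80882

0.80882


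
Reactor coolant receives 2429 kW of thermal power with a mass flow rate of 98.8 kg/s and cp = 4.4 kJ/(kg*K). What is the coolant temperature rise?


dT = Q / (m_dot * cp)
dT = 2429 / (98.8 * 4.4)
dT = 5.5875 C

5.5875


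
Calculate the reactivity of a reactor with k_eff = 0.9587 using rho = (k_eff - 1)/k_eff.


rho = (k_eff - 1) / k_eff
rho = (0.9587 - 1) / 0.9587
rho = -0.043079

-0.043079


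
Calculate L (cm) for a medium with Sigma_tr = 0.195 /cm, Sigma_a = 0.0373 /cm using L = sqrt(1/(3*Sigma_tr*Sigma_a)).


D = 1 / (3 * Sigma_tr) = 1 / (3 * 0.195) = 1.709402 cm
L = sqrt(D / Sigma_a)
L = sqrt(1.709402 / 0.0373)
L = 6.7697 cm

6.7697


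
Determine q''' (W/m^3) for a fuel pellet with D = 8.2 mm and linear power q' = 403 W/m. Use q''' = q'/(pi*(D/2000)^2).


r = D / 2 / 1000 = 8.2 / 2 / 1000 = 0.0041 m
q''' = q' / (pi * r^2)
q''' = 403 / (pi * 0.0041^2)
q''' = 7.6311e+06 W/m^3

7.6311e+06


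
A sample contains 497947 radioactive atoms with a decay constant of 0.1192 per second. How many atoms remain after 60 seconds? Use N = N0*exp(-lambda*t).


N = N0 * exp(-lambda * t)
N = 497947 * exp(-0.1192 * 60)
N = 390.04

390.04


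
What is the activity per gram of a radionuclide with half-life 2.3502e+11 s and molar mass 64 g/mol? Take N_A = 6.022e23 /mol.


lambda = ln(2) / t_half = ln(2) / 2.3502e+11 = 2.949311e-12 /s
SA = lambda * N_A / M
SA = 2.949311e-12 * 6.022e23 / 64
SA = 2.7751e+10 Bq/g

2.7751e+10


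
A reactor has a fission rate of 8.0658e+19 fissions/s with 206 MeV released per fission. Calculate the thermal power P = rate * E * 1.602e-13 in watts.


P = fission_rate * E_MeV * 1.602e-13
P = 8.0658e+19 * 206 * 1.602e-13
P = 2.6618e+09 W

2.6618e+09


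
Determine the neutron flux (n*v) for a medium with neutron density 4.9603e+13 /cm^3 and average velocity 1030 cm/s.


phi = n * v
phi = 4.9603e+13 * 1030
phi = 5.1091e+16 /cm^2/s

5.1091e+16


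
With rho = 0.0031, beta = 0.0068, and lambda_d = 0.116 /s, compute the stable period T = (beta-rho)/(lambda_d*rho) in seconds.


T = (beta - rho) / (lambda_d * rho)
T = (0.0068 - 0.0031) / (0.116 * 0.0031)
T = 10.289 s

10.289


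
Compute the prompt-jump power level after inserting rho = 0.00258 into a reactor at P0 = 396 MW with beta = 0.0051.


P1/P0 = beta / (beta - rho)
P1/P0 = 0.0051 / (0.0051 - 0.00258) = 2.023810
P1 = 396 * 2.023810 = 801.43 MW

801.43


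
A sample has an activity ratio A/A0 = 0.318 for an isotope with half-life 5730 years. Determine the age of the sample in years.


lambda = ln(2) / t_half = ln(2) / 5730 = 1.209681e-04 /yr
t = -ln(A/A0) / lambda
t = -ln(0.318) / 1.209681e-04
t = 9471.1 yr

9471.1


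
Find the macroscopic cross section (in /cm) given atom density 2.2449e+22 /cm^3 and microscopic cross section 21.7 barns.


Sigma = N * sigma_barns * 1e-24
Sigma = 2.2449e+22 * 21.7 * 1e-24
Sigma = 0.48714 /cm

0.48714


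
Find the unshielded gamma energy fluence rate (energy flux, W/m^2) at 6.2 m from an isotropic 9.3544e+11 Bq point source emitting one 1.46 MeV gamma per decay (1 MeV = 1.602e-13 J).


psi = A * E * 1.602e-13 / (4*pi*r^2)
psi = 9.3544e+11 * 1.46 * 1.602e-13 / (4*pi*6.2^2)
psi = 4.5294e-04 W/m^2

4.5294e-04


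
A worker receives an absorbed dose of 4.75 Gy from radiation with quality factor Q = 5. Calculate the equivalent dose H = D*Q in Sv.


H = D * Q
H = 4.75 * 5
H = 23.750 Sv

23.750


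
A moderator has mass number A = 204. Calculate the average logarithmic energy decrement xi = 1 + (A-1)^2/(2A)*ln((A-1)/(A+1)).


xi = 1 + (A-1)^2/(2A) * ln((A-1)/(A+1))
xi = 1 + (204-1)^2/(2*204) * ln((204-1)/(204 +1))
xi = 0.0097720

0.0097720


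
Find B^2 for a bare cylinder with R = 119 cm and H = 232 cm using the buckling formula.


B^2 = (2.405/R)^2 + (pi/H)^2
B^2 = (2.405/119)^2 + (pi/232)^2
B^2 = 5.9182e-04 /cm^2

5.9182e-04


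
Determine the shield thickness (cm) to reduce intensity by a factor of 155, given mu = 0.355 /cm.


x = ln(factor) / mu
x = ln(155) / 0.355
x = 14.207 cm

14.207


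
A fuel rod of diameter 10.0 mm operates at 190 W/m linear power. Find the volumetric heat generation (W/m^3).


r = D / 2 / 1000 = 10.0 / 2 / 1000 = 0.005 m
q''' = q' / (pi * r^2)
q''' = 190 / (pi * 0.005^2)
q''' = 2.4192e+06 W/m^3

2.4192e+06


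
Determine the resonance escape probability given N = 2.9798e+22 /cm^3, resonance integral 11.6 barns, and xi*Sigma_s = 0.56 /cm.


p = exp(-N * I * 1e-24 / (xi*Sigma_s))
p = exp(-2.9798e+22 * 11.6 * 1e-24 / 0.56)
p = 0.53943

0.53943


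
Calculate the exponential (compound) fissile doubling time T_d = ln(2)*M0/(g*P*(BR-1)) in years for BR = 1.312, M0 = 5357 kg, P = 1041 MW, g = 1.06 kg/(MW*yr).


Breeding gain G = BR - 1 = 1.312 - 1 = 0.312
Fissile production rate = g * P * G = 1.06 * 1041 * 0.312 = 344.27952 kg/yr
T_d = ln(2) * M0 / (g * P * G)
T_d = ln(2) * 5357 / 344.27952 = 10.785 yr

10.785


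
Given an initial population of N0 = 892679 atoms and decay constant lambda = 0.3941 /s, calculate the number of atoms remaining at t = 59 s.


N = N0 * exp(-lambda * t)
N = 892679 * exp(-0.3941 * 59)
N = 7.1207e-05

7.1207e-05


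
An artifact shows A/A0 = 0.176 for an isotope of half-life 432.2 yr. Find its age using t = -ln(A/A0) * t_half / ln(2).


lambda = ln(2) / t_half = ln(2) / 432.2 = 0.001603765 /yr
t = -ln(A/A0) / lambda
t = -ln(0.176) / 0.001603765
t = 1083.2 yr

1083.2


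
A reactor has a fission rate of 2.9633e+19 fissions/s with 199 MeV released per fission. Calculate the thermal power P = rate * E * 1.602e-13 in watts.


P = fission_rate * E_MeV * 1.602e-13
P = 2.9633e+19 * 199 * 1.602e-13
P = 9.4469e+08 W

9.4469e+08


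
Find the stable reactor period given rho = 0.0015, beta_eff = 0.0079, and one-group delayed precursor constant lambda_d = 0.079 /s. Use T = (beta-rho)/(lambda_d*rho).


T = (beta - rho) / (lambda_d * rho)
T = (0.0079 - 0.0015) / (0.079 * 0.0015)
T = 54.008 s

54.008


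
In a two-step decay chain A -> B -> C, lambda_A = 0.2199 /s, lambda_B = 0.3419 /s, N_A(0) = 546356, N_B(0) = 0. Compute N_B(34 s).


N_B(t) = lambda_A * N_A0 / (lambda_B - lambda_A) * [exp(-lambda_A*t) - exp(-lambda_B*t)]
exp(-0.2199*34) = 5.661792e-04; exp(-0.3419*34) = 8.943353e-06
N_B = 0.2199 * 546356 / (0.3419 - 0.2199) * (5.661792e-04 - 8.943353e-06)
N_B = 548.76

548.76


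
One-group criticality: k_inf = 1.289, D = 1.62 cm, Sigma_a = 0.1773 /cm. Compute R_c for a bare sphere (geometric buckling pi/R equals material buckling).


L^2 = D / Sigma_a = 1.62 / 0.1773 = 9.137056 cm^2
B_m^2 = (k_inf - 1) / L^2 = (1.289 - 1) / 9.137056 = 0.03162944 /cm^2
For a bare sphere: B_g = pi/R, so R_c = pi / sqrt(B_m^2)
R_c = pi / sqrt(0.03162944) = 17.665 cm

17.665


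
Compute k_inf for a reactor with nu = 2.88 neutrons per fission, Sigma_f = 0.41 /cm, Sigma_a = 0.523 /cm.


k_inf = nu * Sigma_f / Sigma_a
k_inf = 2.88 * 0.41 / 0.523
k_inf = 2.2577

2.2577


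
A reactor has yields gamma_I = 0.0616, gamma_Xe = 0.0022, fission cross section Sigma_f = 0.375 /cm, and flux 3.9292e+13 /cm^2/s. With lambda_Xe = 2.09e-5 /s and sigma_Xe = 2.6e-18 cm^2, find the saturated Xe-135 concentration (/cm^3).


Xe_eq = (gamma_I + gamma_Xe) * Sigma_f * phi / (lambda_Xe + sigma_Xe * phi)
Numerator = (0.0616 + 0.0022) * 0.375 * 3.9292e+13 = 9.400611e+11
Denominator = 2.09e-5 + 2.6e-18 * 3.9292e+13 = 1.230592e-04
Xe_eq = 9.400611e+11 / 1.230592e-04 = 7.6391e+15 /cm^3

7.6391e+15


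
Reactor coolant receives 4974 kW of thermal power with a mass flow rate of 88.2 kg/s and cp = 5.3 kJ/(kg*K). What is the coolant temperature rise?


dT = Q / (m_dot * cp)
dT = 4974 / (88.2 * 5.3)
dT = 10.640 C

10.640


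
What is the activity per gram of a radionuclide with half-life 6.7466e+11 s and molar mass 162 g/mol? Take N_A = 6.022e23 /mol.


lambda = ln(2) / t_half = ln(2) / 6.7466e+11 = 1.027402e-12 /s
SA = lambda * N_A / M
SA = 1.027402e-12 * 6.022e23 / 162
SA = 3.8191e+09 Bq/g

3.8191e+09


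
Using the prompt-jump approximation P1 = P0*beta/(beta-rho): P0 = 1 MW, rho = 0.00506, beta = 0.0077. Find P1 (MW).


P1/P0 = beta / (beta - rho)
P1/P0 = 0.0077 / (0.0077 - 0.00506) = 2.916667
P1 = 1 * 2.916667 = 2.9167 MW

2.9167


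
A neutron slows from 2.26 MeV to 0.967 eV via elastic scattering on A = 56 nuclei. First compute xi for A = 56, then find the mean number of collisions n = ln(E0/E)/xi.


xi = 1 + (A-1)^2/(2A)*ln((A-1)/(A+1)) = 0.03529286 (for A = 56)
n = ln(E0/E) / xi
n = ln(2.26e6 / 0.967) / 0.03529286
n = ln(2.337125e+06) / 0.03529286 = 415.51

415.51


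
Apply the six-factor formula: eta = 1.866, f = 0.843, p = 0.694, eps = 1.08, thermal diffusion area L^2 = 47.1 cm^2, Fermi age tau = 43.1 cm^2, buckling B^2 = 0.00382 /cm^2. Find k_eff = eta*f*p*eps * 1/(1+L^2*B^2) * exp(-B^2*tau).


k_inf = eta*f*p*eps = 1.866*0.843*0.694*1.08 = 1.179023
P_TNL = 1/(1 + L^2*B^2) = 1/(1 + 47.1*0.00382) = 0.8475136
P_FNL = exp(-B^2*tau) = exp(-0.00382*43.1) = 0.8481973
k_eff = k_inf * P_TNL * P_FNL = 1.179023 * 0.8475136 * 0.8481973
k_eff = 0.84755

0.84755


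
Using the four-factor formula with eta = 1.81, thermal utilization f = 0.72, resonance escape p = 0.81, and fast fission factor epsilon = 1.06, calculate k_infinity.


k_inf = eta * f * p * epsilon
k_inf = 1.81 * 0.72 * 0.81 * 1.06
k_inf = 1.1189

1.1189


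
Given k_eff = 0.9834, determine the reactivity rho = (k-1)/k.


rho = (k_eff - 1) / k_eff
rho = (0.9834 - 1) / 0.9834
rho = -0.016880

-0.016880


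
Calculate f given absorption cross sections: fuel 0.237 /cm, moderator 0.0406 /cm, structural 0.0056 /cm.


f = Sigma_a_fuel / (Sigma_a_fuel + Sigma_a_mod + Sigma_a_other)
f = 0.237 / (0.237 + 0.0406 + 0.0056)
f = 0.83686

0.83686


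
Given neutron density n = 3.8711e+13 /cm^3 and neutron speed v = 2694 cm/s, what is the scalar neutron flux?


phi = n * v
phi = 3.8711e+13 * 2694
phi = 1.0429e+17 /cm^2/s

1.0429e+17


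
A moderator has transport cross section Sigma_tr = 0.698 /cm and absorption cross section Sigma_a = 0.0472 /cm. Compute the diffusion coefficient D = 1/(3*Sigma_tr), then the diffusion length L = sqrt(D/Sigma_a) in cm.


D = 1 / (3 * Sigma_tr) = 1 / (3 * 0.698) = 0.4775549 cm
L = sqrt(D / Sigma_a)
L = sqrt(0.4775549 / 0.0472)
L = 3.1808 cm

3.1808


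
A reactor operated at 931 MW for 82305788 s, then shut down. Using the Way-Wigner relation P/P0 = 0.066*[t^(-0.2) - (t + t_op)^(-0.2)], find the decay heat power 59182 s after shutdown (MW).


P/P0 = 0.066 * [t^(-0.2) - (t + t_op)^(-0.2)]
P/P0 = 0.066 * [59182^(-0.2) - (59182 + 82305788)^(-0.2)]
P/P0 = 0.066 * [0.1110611 - 0.02611268] = 0.005606596
P = 931 * 0.005606596 = 5.2197 MW

5.2197


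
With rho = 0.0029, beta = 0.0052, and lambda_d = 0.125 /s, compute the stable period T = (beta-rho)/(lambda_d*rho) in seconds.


T = (beta - rho) / (lambda_d * rho)
T = (0.0052 - 0.0029) / (0.125 * 0.0029)
T = 6.3448 s

6.3448


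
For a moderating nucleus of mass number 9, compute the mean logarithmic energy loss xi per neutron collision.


xi = 1 + (A-1)^2/(2A) * ln((A-1)/(A+1))
xi = 1 + (9-1)^2/(2*9) * ln((9-1)/(9 +1))
xi = 0.20660

0.20660


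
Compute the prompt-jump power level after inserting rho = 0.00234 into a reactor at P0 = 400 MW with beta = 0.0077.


P1/P0 = beta / (beta - rho)
P1/P0 = 0.0077 / (0.0077 - 0.00234) = 1.436567
P1 = 400 * 1.436567 = 574.63 MW

574.63


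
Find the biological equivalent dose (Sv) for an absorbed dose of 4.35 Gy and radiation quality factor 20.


H = D * Q
H = 4.35 * 20
H = 87.000 Sv

87.000


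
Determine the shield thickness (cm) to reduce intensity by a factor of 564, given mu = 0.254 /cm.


x = ln(factor) / mu
x = ln(564) / 0.254
x = 24.941 cm

24.941


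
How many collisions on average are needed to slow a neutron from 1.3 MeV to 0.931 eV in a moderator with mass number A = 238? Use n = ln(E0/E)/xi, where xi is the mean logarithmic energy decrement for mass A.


xi = 1 + (A-1)^2/(2A)*ln((A-1)/(A+1)) = 0.008379872 (for A = 238)
n = ln(E0/E) / xi
n = ln(1.3e6 / 0.931) / 0.008379872
n = ln(1.396348e+06) / 0.008379872 = 1688.5

1688.5


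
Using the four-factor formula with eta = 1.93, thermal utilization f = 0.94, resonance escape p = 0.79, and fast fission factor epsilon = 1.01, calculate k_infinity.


k_inf = eta * f * p * epsilon
k_inf = 1.93 * 0.94 * 0.79 * 1.01
k_inf = 1.4476

1.4476


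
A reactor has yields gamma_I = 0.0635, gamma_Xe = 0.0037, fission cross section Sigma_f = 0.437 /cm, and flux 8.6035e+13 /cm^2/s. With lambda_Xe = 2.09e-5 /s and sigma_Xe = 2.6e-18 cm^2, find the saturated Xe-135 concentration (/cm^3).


Xe_eq = (gamma_I + gamma_Xe) * Sigma_f * phi / (lambda_Xe + sigma_Xe * phi)
Numerator = (0.0635 + 0.0037) * 0.437 * 8.6035e+13 = 2.526538e+12
Denominator = 2.09e-5 + 2.6e-18 * 8.6035e+13 = 2.445910e-04
Xe_eq = 2.526538e+12 / 2.445910e-04 = 1.0330e+16 /cm^3

1.0330e+16


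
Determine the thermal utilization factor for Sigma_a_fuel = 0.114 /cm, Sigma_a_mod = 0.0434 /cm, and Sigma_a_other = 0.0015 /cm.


f = Sigma_a_fuel / (Sigma_a_fuel + Sigma_a_mod + Sigma_a_other)
f = 0.114 / (0.114 + 0.0434 + 0.0015)
f = 0.71743

0.71743


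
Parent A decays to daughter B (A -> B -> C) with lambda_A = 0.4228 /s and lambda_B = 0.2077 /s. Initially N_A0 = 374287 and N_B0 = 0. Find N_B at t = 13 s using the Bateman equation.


N_B(t) = lambda_A * N_A0 / (lambda_B - lambda_A) * [exp(-lambda_A*t) - exp(-lambda_B*t)]
exp(-0.4228*13) = 0.004101510; exp(-0.2077*13) = 0.06719879
N_B = 0.4228 * 374287 / (0.2077 - 0.4228) * (0.004101510 - 0.06719879)
N_B = 46421

46421


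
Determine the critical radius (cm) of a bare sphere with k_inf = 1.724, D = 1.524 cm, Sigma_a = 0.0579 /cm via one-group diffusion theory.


L^2 = D / Sigma_a = 1.524 / 0.0579 = 26.32124 cm^2
B_m^2 = (k_inf - 1) / L^2 = (1.724 - 1) / 26.32124 = 0.02750630 /cm^2
For a bare sphere: B_g = pi/R, so R_c = pi / sqrt(B_m^2)
R_c = pi / sqrt(0.02750630) = 18.942 cm

18.942


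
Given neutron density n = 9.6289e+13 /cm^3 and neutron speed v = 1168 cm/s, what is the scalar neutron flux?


phi = n * v
phi = 9.6289e+13 * 1168
phi = 1.1247e+17 /cm^2/s

1.1247e+17


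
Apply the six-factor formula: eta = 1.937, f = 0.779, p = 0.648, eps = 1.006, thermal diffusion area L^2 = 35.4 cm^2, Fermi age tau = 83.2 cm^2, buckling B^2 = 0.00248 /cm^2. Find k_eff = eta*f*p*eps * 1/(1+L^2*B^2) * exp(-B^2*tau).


k_inf = eta*f*p*eps = 1.937*0.779*0.648*1.006 = 0.9836488
P_TNL = 1/(1 + L^2*B^2) = 1/(1 + 35.4*0.00248) = 0.9192934
P_FNL = exp(-B^2*tau) = exp(-0.00248*83.2) = 0.8135597
k_eff = k_inf * P_TNL * P_FNL = 0.9836488 * 0.9192934 * 0.8135597
k_eff = 0.73567

0.73567


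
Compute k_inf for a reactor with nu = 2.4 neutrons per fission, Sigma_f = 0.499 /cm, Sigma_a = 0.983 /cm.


k_inf = nu * Sigma_f / Sigma_a
k_inf = 2.4 * 0.499 / 0.983
k_inf = 1.2183

1.2183


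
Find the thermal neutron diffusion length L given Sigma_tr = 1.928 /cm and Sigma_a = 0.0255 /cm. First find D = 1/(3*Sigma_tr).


D = 1 / (3 * Sigma_tr) = 1 / (3 * 1.928) = 0.1728907 cm
L = sqrt(D / Sigma_a)
L = sqrt(0.1728907 / 0.0255)
L = 2.6038 cm

2.6038


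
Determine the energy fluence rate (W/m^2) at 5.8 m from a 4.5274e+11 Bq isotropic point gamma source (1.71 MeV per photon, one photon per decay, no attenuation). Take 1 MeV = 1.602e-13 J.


psi = A * E * 1.602e-13 / (4*pi*r^2)
psi = 4.5274e+11 * 1.71 * 1.602e-13 / (4*pi*5.8^2)
psi = 2.9339e-04 W/m^2

2.9339e-04


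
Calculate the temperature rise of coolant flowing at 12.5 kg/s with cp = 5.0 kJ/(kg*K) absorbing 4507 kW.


dT = Q / (m_dot * cp)
dT = 4507 / (12.5 * 5.0)
dT = 72.112 C

72.112


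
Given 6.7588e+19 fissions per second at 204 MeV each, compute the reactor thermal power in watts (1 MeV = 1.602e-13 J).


P = fission_rate * E_MeV * 1.602e-13
P = 6.7588e+19 * 204 * 1.602e-13
P = 2.2088e+09 W

2.2088e+09


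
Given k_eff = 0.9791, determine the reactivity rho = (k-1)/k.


rho = (k_eff - 1) / k_eff
rho = (0.9791 - 1) / 0.9791
rho = -0.021346

-0.021346


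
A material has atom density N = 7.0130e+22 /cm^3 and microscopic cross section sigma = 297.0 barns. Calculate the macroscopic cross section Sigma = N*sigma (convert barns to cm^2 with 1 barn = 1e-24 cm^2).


Sigma = N * sigma_barns * 1e-24
Sigma = 7.0130e+22 * 297.0 * 1e-24
Sigma = 20.829 /cm

20.829


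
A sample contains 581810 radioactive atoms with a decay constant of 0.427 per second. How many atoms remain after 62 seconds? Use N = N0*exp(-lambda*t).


N = N0 * exp(-lambda * t)
N = 581810 * exp(-0.427 * 62)
N = 1.8504e-06

1.8504e-06


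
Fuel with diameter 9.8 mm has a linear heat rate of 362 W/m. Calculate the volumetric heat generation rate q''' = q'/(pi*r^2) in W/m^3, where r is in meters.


r = D / 2 / 1000 = 9.8 / 2 / 1000 = 0.0049 m
q''' = q' / (pi * r^2)
q''' = 362 / (pi * 0.0049^2)
q''' = 4.7992e+06 W/m^3

4.7992e+06


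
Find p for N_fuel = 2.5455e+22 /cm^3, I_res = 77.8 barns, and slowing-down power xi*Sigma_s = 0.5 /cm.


p = exp(-N * I * 1e-24 / (xi*Sigma_s))
p = exp(-2.5455e+22 * 77.8 * 1e-24 / 0.5)
p = 0.019048

0.019048


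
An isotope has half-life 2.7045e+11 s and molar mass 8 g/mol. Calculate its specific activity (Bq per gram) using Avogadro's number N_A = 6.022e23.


lambda = ln(2) / t_half = ln(2) / 2.7045e+11 = 2.562940e-12 /s
SA = lambda * N_A / M
SA = 2.562940e-12 * 6.022e23 / 8
SA = 1.9293e+11 Bq/g

1.9293e+11


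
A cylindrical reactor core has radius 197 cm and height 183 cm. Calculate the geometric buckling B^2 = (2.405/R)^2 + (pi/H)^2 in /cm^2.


B^2 = (2.405/R)^2 + (pi/H)^2
B^2 = (2.405/197)^2 + (pi/183)^2
B^2 = 4.4375e-04 /cm^2

4.4375e-04


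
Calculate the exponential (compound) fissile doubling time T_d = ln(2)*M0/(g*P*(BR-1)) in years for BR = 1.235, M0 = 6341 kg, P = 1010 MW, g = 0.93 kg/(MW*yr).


Breeding gain G = BR - 1 = 1.235 - 1 = 0.235
Fissile production rate = g * P * G = 0.93 * 1010 * 0.235 = 220.7355 kg/yr
T_d = ln(2) * M0 / (g * P * G)
T_d = ln(2) * 6341 / 220.7355 = 19.912 yr

19.912


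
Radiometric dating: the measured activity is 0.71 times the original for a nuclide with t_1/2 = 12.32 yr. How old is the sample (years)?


lambda = ln(2) / t_half = ln(2) / 12.32 = 0.05626195 /yr
t = -ln(A/A0) / lambda
t = -ln(0.71) / 0.05626195
t = 6.0874 yr

6.0874


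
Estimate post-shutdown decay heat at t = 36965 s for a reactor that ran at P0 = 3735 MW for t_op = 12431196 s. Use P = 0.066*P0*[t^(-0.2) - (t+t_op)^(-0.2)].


P/P0 = 0.066 * [t^(-0.2) - (t + t_op)^(-0.2)]
P/P0 = 0.066 * [36965^(-0.2) - (36965 + 12431196)^(-0.2)]
P/P0 = 0.066 * [0.1220230 - 0.03809250] = 0.005539413
P = 3735 * 0.005539413 = 20.690 MW

20.690


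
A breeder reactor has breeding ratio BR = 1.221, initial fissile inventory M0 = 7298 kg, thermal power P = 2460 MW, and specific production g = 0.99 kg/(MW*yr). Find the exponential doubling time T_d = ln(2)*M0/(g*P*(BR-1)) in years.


Breeding gain G = BR - 1 = 1.221 - 1 = 0.221
Fissile production rate = g * P * G = 0.99 * 2460 * 0.221 = 538.2234 kg/yr
T_d = ln(2) * M0 / (g * P * G)
T_d = ln(2) * 7298 / 538.2234 = 9.3987 yr

9.3987


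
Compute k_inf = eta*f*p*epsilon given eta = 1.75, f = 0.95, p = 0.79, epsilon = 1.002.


k_inf = eta * f * p * epsilon
k_inf = 1.75 * 0.95 * 0.79 * 1.002
k_inf = 1.3160

1.3160


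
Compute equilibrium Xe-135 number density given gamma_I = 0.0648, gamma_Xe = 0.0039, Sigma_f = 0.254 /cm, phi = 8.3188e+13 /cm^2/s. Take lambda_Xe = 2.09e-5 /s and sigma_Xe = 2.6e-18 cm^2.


Xe_eq = (gamma_I + gamma_Xe) * Sigma_f * phi / (lambda_Xe + sigma_Xe * phi)
Numerator = (0.0648 + 0.0039) * 0.254 * 8.3188e+13 = 1.451614e+12
Denominator = 2.09e-5 + 2.6e-18 * 8.3188e+13 = 2.371888e-04
Xe_eq = 1.451614e+12 / 2.371888e-04 = 6.1201e+15 /cm^3

6.1201e+15


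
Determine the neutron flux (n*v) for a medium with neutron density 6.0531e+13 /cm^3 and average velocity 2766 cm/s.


phi = n * v
phi = 6.0531e+13 * 2766
phi = 1.6743e+17 /cm^2/s

1.6743e+17


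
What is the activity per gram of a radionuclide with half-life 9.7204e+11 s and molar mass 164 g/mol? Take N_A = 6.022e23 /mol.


lambda = ln(2) / t_half = ln(2) / 9.7204e+11 = 7.130850e-13 /s
SA = lambda * N_A / M
SA = 7.130850e-13 * 6.022e23 / 164
SA = 2.6184e+09 Bq/g

2.6184e+09


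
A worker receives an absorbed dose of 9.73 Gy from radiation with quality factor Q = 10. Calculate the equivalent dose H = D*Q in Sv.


H = D * Q
H = 9.73 * 10
H = 97.300 Sv

97.300


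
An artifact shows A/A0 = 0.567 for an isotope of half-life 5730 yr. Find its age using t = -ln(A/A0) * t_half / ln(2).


lambda = ln(2) / t_half = ln(2) / 5730 = 1.209681e-04 /yr
t = -ln(A/A0) / lambda
t = -ln(0.567) / 1.209681e-04
t = 4690.5 yr

4690.5


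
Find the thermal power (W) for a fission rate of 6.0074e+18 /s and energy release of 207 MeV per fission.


P = fission_rate * E_MeV * 1.602e-13
P = 6.0074e+18 * 207 * 1.602e-13
P = 1.9921e+08 W

1.9921e+08


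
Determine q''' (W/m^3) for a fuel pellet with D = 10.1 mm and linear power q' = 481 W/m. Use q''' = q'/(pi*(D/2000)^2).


r = D / 2 / 1000 = 10.1 / 2 / 1000 = 0.00505 m
q''' = q' / (pi * r^2)
q''' = 481 / (pi * 0.00505^2)
q''' = 6.0036e+06 W/m^3

6.0036e+06


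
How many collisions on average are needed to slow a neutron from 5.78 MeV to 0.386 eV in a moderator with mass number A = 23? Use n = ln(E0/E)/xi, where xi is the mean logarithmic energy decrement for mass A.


xi = 1 + (A-1)^2/(2A)*ln((A-1)/(A+1)) = 0.08448899 (for A = 23)
n = ln(E0/E) / xi
n = ln(5.78e6 / 0.386) / 0.08448899
n = ln(1.497409e+07) / 0.08448899 = 195.55

195.55


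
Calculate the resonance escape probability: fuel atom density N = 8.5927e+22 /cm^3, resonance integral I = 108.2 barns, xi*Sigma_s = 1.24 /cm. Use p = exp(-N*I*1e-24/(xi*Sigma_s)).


p = exp(-N * I * 1e-24 / (xi*Sigma_s))
p = exp(-8.5927e+22 * 108.2 * 1e-24 / 1.24)
p = 5.5429e-04

5.5429e-04


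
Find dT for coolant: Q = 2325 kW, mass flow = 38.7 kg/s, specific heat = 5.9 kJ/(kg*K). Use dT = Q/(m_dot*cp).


dT = Q / (m_dot * cp)
dT = 2325 / (38.7 * 5.9)
dT = 10.183 C

10.183


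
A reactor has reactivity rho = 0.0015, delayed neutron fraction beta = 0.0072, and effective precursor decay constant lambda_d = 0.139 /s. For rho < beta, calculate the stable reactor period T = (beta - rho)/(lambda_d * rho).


T = (beta - rho) / (lambda_d * rho)
T = (0.0072 - 0.0015) / (0.139 * 0.0015)
T = 27.338 s

27.338


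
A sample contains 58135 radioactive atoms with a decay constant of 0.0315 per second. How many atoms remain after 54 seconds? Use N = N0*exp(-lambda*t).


N = N0 * exp(-lambda * t)
N = 58135 * exp(-0.0315 * 54)
N = 10610

10610


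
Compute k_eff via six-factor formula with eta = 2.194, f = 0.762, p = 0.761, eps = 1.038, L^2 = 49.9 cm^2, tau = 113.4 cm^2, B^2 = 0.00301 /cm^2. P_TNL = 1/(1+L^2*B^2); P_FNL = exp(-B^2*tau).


k_inf = eta*f*p*eps = 2.194*0.762*0.761*1.038 = 1.320607
P_TNL = 1/(1 + L^2*B^2) = 1/(1 + 49.9*0.00301) = 0.8694148
P_FNL = exp(-B^2*tau) = exp(-0.00301*113.4) = 0.7108215
k_eff = k_inf * P_TNL * P_FNL = 1.320607 * 0.8694148 * 0.7108215
k_eff = 0.81613

0.81613


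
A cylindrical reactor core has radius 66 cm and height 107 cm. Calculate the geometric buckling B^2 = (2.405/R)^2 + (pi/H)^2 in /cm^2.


B^2 = (2.405/R)^2 + (pi/H)^2
B^2 = (2.405/66)^2 + (pi/107)^2
B^2 = 0.0021899 /cm^2

0.0021899


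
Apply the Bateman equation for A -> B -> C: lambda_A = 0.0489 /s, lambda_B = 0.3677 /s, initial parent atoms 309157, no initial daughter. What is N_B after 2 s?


N_B(t) = lambda_A * N_A0 / (lambda_B - lambda_A) * [exp(-lambda_A*t) - exp(-lambda_B*t)]
exp(-0.0489*2) = 0.9068303; exp(-0.3677*2) = 0.4793137
N_B = 0.0489 * 309157 / (0.3677 - 0.0489) * (0.9068303 - 0.4793137)
N_B = 20273

20273


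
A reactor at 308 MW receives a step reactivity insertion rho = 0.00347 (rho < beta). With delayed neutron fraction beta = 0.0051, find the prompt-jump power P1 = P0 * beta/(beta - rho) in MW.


P1/P0 = beta / (beta - rho)
P1/P0 = 0.0051 / (0.0051 - 0.00347) = 3.128834
P1 = 308 * 3.128834 = 963.68 MW

963.68


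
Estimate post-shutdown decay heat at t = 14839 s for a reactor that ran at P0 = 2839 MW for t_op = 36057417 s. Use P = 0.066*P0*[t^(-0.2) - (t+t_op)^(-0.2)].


P/P0 = 0.066 * [t^(-0.2) - (t + t_op)^(-0.2)]
P/P0 = 0.066 * [14839^(-0.2) - (14839 + 36057417)^(-0.2)]
P/P0 = 0.066 * [0.1464600 - 0.03080104] = 0.007633491
P = 2839 * 0.007633491 = 21.671 MW

21.671


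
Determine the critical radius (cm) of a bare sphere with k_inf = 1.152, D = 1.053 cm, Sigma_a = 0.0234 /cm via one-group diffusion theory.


L^2 = D / Sigma_a = 1.053 / 0.0234 = 45.00000 cm^2
B_m^2 = (k_inf - 1) / L^2 = (1.152 - 1) / 45.00000 = 0.003377778 /cm^2
For a bare sphere: B_g = pi/R, so R_c = pi / sqrt(B_m^2)
R_c = pi / sqrt(0.003377778) = 54.055 cm

54.055


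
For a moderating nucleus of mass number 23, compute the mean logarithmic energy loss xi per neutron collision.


xi = 1 + (A-1)^2/(2A) * ln((A-1)/(A+1))
xi = 1 + (23-1)^2/(2*23) * ln((23-1)/(23 +1))
xi = 0.084489

0.084489


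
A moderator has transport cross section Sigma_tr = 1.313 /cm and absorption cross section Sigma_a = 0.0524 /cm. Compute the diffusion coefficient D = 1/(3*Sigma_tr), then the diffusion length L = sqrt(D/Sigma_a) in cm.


D = 1 / (3 * Sigma_tr) = 1 / (3 * 1.313) = 0.2538715 cm
L = sqrt(D / Sigma_a)
L = sqrt(0.2538715 / 0.0524)
L = 2.2011 cm

2.2011


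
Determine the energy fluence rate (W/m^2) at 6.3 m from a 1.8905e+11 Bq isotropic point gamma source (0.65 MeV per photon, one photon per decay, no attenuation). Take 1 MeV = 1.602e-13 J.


psi = A * E * 1.602e-13 / (4*pi*r^2)
psi = 1.8905e+11 * 0.65 * 1.602e-13 / (4*pi*6.3^2)
psi = 3.9469e-05 W/m^2

3.9469e-05


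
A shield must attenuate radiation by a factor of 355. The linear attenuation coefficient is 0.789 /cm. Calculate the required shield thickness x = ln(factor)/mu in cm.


x = ln(factor) / mu
x = ln(355) / 0.789
x = 7.4425 cm

7.4425


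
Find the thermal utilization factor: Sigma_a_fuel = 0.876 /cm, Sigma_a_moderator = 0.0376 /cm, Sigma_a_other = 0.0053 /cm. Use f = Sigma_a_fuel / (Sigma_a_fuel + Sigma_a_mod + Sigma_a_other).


f = Sigma_a_fuel / (Sigma_a_fuel + Sigma_a_mod + Sigma_a_other)
f = 0.876 / (0.876 + 0.0376 + 0.0053)
f = 0.95331

0.95331


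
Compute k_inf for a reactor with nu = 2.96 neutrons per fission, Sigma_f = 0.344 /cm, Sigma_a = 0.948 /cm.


k_inf = nu * Sigma_f / Sigma_a
k_inf = 2.96 * 0.344 / 0.948
k_inf = 1.0741

1.0741


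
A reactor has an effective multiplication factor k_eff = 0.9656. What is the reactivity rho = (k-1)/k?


rho = (k_eff - 1) / k_eff
rho = (0.9656 - 1) / 0.9656
rho = -0.035626

-0.035626


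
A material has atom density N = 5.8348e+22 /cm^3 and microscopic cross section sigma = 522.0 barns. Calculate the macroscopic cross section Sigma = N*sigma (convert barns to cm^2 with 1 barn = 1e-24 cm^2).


Sigma = N * sigma_barns * 1e-24
Sigma = 5.8348e+22 * 522.0 * 1e-24
Sigma = 30.458 /cm

30.458


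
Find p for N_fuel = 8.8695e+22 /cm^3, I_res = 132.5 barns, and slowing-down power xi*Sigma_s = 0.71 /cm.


p = exp(-N * I * 1e-24 / (xi*Sigma_s))
p = exp(-8.8695e+22 * 132.5 * 1e-24 / 0.71)
p = 6.4782e-08

6.4782e-08


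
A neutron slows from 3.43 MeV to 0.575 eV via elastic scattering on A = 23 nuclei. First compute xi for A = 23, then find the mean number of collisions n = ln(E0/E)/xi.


xi = 1 + (A-1)^2/(2A)*ln((A-1)/(A+1)) = 0.08448899 (for A = 23)
n = ln(E0/E) / xi
n = ln(3.43e6 / 0.575) / 0.08448899
n = ln(5.965217e+06) / 0.08448899 = 184.66

184.66


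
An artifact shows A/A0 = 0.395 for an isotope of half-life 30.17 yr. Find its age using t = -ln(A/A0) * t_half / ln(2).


lambda = ln(2) / t_half = ln(2) / 30.17 = 0.02297472 /yr
t = -ln(A/A0) / lambda
t = -ln(0.395) / 0.02297472
t = 40.430 yr

40.430


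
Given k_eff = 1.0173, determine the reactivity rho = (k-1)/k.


rho = (k_eff - 1) / k_eff
rho = (1.0173 - 1) / 1.0173
rho = 0.017006

0.017006


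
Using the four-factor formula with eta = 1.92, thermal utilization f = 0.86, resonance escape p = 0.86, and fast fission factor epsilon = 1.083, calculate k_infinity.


k_inf = eta * f * p * epsilon
k_inf = 1.92 * 0.86 * 0.86 * 1.083
k_inf = 1.5379

1.5379


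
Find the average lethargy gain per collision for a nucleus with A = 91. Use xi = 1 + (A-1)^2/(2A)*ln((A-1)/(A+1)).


xi = 1 + (A-1)^2/(2A) * ln((A-1)/(A+1))
xi = 1 + (91-1)^2/(2*91) * ln((91-1)/(91 +1))
xi = 0.021818

0.021818


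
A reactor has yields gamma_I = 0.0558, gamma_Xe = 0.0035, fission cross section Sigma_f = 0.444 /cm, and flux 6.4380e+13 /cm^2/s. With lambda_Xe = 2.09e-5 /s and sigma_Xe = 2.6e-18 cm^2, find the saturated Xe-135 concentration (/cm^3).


Xe_eq = (gamma_I + gamma_Xe) * Sigma_f * phi / (lambda_Xe + sigma_Xe * phi)
Numerator = (0.0558 + 0.0035) * 0.444 * 6.4380e+13 = 1.695074e+12
Denominator = 2.09e-5 + 2.6e-18 * 6.4380e+13 = 1.882880e-04
Xe_eq = 1.695074e+12 / 1.882880e-04 = 9.0026e+15 /cm^3

9.0026e+15


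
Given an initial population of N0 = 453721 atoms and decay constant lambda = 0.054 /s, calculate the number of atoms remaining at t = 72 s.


N = N0 * exp(-lambda * t)
N = 453721 * exp(-0.054 * 72)
N = 9295.1

9295.1


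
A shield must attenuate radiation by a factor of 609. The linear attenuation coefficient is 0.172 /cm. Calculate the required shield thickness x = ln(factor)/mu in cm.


x = ln(factor) / mu
x = ln(609) / 0.172
x = 37.278 cm

37.278


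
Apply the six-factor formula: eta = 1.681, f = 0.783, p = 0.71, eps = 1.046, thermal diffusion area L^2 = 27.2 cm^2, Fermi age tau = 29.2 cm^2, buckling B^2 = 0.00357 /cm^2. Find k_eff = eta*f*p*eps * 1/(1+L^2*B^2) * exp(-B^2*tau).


k_inf = eta*f*p*eps = 1.681*0.783*0.71*1.046 = 0.9775062
P_TNL = 1/(1 + L^2*B^2) = 1/(1 + 27.2*0.00357) = 0.9114906
P_FNL = exp(-B^2*tau) = exp(-0.00357*29.2) = 0.9010054
k_eff = k_inf * P_TNL * P_FNL = 0.9775062 * 0.9114906 * 0.9010054
k_eff = 0.80278

0.80278


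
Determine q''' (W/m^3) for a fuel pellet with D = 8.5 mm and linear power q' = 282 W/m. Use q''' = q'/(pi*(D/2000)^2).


r = D / 2 / 1000 = 8.5 / 2 / 1000 = 0.00425 m
q''' = q' / (pi * r^2)
q''' = 282 / (pi * 0.00425^2)
q''' = 4.9696e+06 W/m^3

4.9696e+06


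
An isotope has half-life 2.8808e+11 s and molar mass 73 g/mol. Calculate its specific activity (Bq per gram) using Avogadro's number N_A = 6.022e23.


lambda = ln(2) / t_half = ln(2) / 2.8808e+11 = 2.406093e-12 /s
SA = lambda * N_A / M
SA = 2.406093e-12 * 6.022e23 / 73
SA = 1.9849e+10 Bq/g

1.9849e+10


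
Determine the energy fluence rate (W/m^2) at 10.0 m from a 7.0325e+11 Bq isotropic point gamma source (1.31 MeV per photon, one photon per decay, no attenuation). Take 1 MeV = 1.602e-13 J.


psi = A * E * 1.602e-13 / (4*pi*r^2)
psi = 7.0325e+11 * 1.31 * 1.602e-13 / (4*pi*10.0^2)
psi = 1.1744e-04 W/m^2

1.1744e-04


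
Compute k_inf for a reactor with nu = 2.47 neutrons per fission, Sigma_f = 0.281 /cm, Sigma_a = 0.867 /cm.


k_inf = nu * Sigma_f / Sigma_a
k_inf = 2.47 * 0.281 / 0.867
k_inf = 0.80054

0.80054


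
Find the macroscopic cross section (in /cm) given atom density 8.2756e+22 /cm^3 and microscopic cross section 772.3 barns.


Sigma = N * sigma_barns * 1e-24
Sigma = 8.2756e+22 * 772.3 * 1e-24
Sigma = 63.912 /cm

63.912


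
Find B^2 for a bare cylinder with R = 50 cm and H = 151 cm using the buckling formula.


B^2 = (2.405/R)^2 + (pi/H)^2
B^2 = (2.405/50)^2 + (pi/151)^2
B^2 = 0.0027465 /cm^2

0.0027465


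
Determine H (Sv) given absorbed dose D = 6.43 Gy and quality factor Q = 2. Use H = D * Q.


H = D * Q
H = 6.43 * 2
H = 12.860 Sv

12.860


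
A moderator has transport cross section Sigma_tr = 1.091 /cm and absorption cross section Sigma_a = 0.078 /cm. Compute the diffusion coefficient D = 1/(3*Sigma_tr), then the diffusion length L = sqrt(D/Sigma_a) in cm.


D = 1 / (3 * Sigma_tr) = 1 / (3 * 1.091) = 0.3055301 cm
L = sqrt(D / Sigma_a)
L = sqrt(0.3055301 / 0.078)
L = 1.9792 cm

1.9792


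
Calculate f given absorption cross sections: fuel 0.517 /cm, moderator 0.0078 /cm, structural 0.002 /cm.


f = Sigma_a_fuel / (Sigma_a_fuel + Sigma_a_mod + Sigma_a_other)
f = 0.517 / (0.517 + 0.0078 + 0.002)
f = 0.98140

0.98140


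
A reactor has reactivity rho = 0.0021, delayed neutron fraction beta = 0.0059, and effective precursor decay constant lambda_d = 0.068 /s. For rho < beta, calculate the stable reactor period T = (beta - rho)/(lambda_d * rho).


T = (beta - rho) / (lambda_d * rho)
T = (0.0059 - 0.0021) / (0.068 * 0.0021)
T = 26.611 s

26.611


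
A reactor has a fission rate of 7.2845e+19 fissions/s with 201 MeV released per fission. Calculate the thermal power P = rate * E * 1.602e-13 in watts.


P = fission_rate * E_MeV * 1.602e-13
P = 7.2845e+19 * 201 * 1.602e-13
P = 2.3456e+09 W

2.3456e+09


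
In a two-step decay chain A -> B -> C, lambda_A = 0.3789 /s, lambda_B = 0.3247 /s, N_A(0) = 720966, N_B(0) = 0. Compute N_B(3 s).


N_B(t) = lambda_A * N_A0 / (lambda_B - lambda_A) * [exp(-lambda_A*t) - exp(-lambda_B*t)]
exp(-0.3789*3) = 0.3208762; exp(-0.3247*3) = 0.3775320
N_B = 0.3789 * 720966 / (0.3247 - 0.3789) * (0.3208762 - 0.3775320)
N_B = 285552

285552


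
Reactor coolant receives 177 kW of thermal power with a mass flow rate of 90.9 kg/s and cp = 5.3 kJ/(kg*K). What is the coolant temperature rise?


dT = Q / (m_dot * cp)
dT = 177 / (90.9 * 5.3)
dT = 0.36740 C

0.36740


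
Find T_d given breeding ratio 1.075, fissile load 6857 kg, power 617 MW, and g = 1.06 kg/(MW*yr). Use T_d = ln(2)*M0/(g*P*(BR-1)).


Breeding gain G = BR - 1 = 1.075 - 1 = 0.075
Fissile production rate = g * P * G = 1.06 * 617 * 0.075 = 49.0515 kg/yr
T_d = ln(2) * M0 / (g * P * G)
T_d = ln(2) * 6857 / 49.0515 = 96.896 yr

96.896


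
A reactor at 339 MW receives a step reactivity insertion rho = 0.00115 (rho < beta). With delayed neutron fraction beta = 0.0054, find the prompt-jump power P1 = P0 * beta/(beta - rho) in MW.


P1/P0 = beta / (beta - rho)
P1/P0 = 0.0054 / (0.0054 - 0.00115) = 1.270588
P1 = 339 * 1.270588 = 430.73 MW

430.73


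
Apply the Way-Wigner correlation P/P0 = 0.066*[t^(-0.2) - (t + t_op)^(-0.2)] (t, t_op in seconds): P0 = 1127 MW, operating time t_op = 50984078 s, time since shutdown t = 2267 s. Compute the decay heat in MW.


P/P0 = 0.066 * [t^(-0.2) - (t + t_op)^(-0.2)]
P/P0 = 0.066 * [2267^(-0.2) - (2267 + 50984078)^(-0.2)]
P/P0 = 0.066 * [0.2132601 - 0.02874149] = 0.01217823
P = 1127 * 0.01217823 = 13.725 MW

13.725
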